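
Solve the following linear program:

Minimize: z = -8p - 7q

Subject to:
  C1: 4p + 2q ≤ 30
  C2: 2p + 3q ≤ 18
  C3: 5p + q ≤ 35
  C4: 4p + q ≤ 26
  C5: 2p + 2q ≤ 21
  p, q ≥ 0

Evaluate the objective at each vertex of the feasible region:
  z(0, 0) = 0
  z(6.5, 0) = -52
  z(6, 2) = -62  ←
  z(0, 6) = -42
The minimum is at p = 6, q = 2.

p = 6, q = 2, z = -62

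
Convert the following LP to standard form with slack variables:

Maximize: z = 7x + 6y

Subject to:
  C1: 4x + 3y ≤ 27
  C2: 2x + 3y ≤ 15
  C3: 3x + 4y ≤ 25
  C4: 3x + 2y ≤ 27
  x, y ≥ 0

max z = 7x + 6y

s.t.
  4x + 3y + s1 = 27
  2x + 3y + s2 = 15
  3x + 4y + s3 = 25
  3x + 2y + s4 = 27
  x, y, s1, s2, s3, s4 ≥ 0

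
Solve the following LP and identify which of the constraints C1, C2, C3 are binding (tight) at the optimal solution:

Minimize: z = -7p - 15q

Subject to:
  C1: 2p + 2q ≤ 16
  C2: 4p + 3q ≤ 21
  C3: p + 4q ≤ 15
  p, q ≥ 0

At p = 3, q = 3, compute slack b - a·x for each constraint:
  C1: 16 − 12 = 4  (slack)
  C2: 21 − 21 = 0  (binding)
  C3: 15 − 15 = 0  (binding)

Optimal: p = 3, q = 3
Binding: C2, C3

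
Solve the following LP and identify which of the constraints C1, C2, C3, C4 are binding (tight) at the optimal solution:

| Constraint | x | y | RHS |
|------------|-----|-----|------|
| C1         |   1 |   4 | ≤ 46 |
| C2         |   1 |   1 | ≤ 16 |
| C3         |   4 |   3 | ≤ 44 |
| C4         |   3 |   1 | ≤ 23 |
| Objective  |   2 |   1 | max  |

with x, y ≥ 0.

At x = 5, y = 8, compute slack b - a·x for each constraint:
  C1: 46 − 37 = 9  (slack)
  C2: 16 − 13 = 3  (slack)
  C3: 44 − 44 = 0  (binding)
  C4: 23 − 23 = 0  (binding)

Optimal: x = 5, y = 8
Binding: C3, C4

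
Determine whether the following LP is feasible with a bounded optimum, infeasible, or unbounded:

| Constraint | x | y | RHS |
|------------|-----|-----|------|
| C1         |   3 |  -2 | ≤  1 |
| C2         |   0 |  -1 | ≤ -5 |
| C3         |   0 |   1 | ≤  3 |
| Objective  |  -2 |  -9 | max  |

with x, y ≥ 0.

Infeasible (no feasible solution exists)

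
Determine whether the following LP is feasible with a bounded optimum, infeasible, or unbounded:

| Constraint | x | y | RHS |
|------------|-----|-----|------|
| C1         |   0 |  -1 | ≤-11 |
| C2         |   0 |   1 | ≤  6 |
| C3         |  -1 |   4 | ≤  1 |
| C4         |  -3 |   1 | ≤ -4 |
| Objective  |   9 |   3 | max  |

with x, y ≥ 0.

Infeasible (no feasible solution exists)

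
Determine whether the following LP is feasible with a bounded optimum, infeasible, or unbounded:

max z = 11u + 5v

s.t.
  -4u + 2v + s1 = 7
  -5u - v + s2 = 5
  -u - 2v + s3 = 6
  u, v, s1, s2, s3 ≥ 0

Unbounded (objective can increase without bound)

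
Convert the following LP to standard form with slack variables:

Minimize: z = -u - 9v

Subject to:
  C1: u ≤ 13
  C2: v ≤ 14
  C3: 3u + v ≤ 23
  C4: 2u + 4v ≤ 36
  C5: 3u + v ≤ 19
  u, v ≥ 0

min z = -u - 9v

s.t.
  u + s1 = 13
  v + s2 = 14
  3u + v + s3 = 23
  2u + 4v + s4 = 36
  3u + v + s5 = 19
  u, v, s1, s2, s3, s4, s5 ≥ 0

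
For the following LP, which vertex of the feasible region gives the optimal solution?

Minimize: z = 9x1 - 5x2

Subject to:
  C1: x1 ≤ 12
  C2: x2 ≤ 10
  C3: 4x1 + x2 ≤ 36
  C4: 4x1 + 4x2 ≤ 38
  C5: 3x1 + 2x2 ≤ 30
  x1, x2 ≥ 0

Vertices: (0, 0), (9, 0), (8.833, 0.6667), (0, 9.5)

Evaluate the objective at each vertex of the feasible region:
  z(0, 0) = 0
  z(9, 0) = 81
  z(8.833, 0.6667) = 76.17
  z(0, 9.5) = -47.5  ←
The minimum is at x1 = 0, x2 = 9.5.

(0, 9.5)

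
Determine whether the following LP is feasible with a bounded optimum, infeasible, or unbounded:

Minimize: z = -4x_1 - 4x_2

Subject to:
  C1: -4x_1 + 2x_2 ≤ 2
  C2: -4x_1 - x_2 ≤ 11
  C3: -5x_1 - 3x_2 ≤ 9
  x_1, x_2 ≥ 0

Unbounded (objective can decrease without bound)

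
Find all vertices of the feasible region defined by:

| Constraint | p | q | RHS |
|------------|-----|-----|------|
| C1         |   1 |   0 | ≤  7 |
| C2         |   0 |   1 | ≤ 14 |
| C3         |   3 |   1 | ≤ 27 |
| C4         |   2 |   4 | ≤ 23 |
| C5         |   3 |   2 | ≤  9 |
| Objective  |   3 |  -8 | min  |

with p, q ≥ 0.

(0, 0), (3, 0), (0, 4.5)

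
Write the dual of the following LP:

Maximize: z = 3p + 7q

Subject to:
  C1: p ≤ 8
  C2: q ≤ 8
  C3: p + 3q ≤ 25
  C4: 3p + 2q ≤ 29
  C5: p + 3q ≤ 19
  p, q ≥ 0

Primal max cᵀx s.t. Ax ≤ b, x ≥ 0  →  Dual min bᵀy s.t. Aᵀy ≥ c, y ≥ 0.

Minimize: z = 8y1 + 8y2 + 25y3 + 29y4 + 19y5

Subject to:
  y1 + y3 + 3y4 + y5 ≥ 3
  y2 + 3y3 + 2y4 + 3y5 ≥ 7
  y1, y2, y3, y4, y5 ≥ 0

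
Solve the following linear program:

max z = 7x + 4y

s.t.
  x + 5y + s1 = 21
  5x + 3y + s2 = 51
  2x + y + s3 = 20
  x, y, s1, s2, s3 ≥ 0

Evaluate the objective at each vertex of the feasible region:
  z(0, 0) = 0
  z(10, 0) = 70
  z(9, 2) = 71  ←
  z(8.727, 2.455) = 70.91
  z(0, 4.2) = 16.8
The maximum is at x = 9, y = 2.

x = 9, y = 2, z = 71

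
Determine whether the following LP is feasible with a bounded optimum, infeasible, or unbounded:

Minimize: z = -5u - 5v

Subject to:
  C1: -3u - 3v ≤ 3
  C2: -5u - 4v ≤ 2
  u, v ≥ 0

Unbounded (objective can decrease without bound)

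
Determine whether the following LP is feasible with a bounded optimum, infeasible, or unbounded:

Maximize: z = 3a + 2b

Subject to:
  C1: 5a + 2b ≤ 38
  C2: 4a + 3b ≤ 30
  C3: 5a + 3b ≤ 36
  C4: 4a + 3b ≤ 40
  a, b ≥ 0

Feasible with a bounded optimal solution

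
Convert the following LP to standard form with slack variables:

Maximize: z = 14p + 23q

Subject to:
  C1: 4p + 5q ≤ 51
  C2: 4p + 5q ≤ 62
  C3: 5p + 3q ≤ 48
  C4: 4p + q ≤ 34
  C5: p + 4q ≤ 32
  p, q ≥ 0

max z = 14p + 23q

s.t.
  4p + 5q + s1 = 51
  4p + 5q + s2 = 62
  5p + 3q + s3 = 48
  4p + q + s4 = 34
  p + 4q + s5 = 32
  p, q, s1, s2, s3, s4, s5 ≥ 0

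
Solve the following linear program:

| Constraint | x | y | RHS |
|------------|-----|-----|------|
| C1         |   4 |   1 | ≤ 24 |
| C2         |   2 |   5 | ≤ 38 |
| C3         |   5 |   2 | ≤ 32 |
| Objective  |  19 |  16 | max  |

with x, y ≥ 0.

Evaluate the objective at each vertex of the feasible region:
  z(0, 0) = 0
  z(6, 0) = 114
  z(5.333, 2.667) = 144
  z(4, 6) = 172  ←
  z(0, 7.6) = 121.6
The maximum is at x = 4, y = 6.

x = 4, y = 6, z = 172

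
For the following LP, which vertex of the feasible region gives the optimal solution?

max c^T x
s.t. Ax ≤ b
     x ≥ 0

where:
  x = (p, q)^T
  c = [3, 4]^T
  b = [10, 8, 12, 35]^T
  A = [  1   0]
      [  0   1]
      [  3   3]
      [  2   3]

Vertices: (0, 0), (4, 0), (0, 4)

Evaluate the objective at each vertex of the feasible region:
  z(0, 0) = 0
  z(4, 0) = 12
  z(0, 4) = 16  ←
The maximum is at p = 0, q = 4.

(0, 4)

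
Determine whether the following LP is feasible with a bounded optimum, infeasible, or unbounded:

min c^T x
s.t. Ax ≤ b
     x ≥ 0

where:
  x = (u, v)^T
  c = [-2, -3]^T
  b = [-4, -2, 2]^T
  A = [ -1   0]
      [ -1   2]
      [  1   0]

Infeasible (no feasible solution exists)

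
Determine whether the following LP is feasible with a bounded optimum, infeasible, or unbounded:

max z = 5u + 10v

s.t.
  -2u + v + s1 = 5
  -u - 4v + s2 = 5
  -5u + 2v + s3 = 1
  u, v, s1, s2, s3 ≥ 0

Unbounded (objective can increase without bound)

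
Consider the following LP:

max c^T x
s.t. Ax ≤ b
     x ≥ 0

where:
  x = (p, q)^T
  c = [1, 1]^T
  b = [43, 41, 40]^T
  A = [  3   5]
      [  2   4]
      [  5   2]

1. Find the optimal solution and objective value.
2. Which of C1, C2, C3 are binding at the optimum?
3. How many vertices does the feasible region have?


1. p = 6, q = 5, z = 11
2. C1, C3
3. 4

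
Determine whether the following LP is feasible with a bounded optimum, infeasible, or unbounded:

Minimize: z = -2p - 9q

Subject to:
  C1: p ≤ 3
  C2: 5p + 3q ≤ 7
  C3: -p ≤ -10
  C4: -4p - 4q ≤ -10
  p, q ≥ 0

Infeasible (no feasible solution exists)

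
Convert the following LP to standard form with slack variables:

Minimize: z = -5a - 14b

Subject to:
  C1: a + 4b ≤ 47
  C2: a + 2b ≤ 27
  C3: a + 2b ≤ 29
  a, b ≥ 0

min z = -5a - 14b

s.t.
  a + 4b + s1 = 47
  a + 2b + s2 = 27
  a + 2b + s3 = 29
  a, b, s1, s2, s3 ≥ 0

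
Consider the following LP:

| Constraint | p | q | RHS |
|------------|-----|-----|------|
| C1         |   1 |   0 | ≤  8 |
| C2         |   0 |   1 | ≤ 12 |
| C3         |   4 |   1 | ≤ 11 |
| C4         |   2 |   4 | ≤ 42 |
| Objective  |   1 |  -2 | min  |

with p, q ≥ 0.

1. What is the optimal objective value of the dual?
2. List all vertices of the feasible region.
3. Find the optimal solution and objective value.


1. -21
2. (0, 0), (2.75, 0), (0.1429, 10.43), (0, 10.5)
3. p = 0, q = 10.5, z = -21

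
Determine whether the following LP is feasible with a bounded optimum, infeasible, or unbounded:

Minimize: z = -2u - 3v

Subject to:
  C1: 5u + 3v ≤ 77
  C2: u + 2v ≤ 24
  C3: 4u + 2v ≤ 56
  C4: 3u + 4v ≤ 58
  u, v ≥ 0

Feasible with a bounded optimal solution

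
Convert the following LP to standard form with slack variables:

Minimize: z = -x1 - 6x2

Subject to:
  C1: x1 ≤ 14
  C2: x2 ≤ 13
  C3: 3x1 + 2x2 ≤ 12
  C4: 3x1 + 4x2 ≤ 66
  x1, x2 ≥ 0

min z = -x1 - 6x2

s.t.
  x1 + s1 = 14
  x2 + s2 = 13
  3x1 + 2x2 + s3 = 12
  3x1 + 4x2 + s4 = 66
  x1, x2, s1, s2, s3, s4 ≥ 0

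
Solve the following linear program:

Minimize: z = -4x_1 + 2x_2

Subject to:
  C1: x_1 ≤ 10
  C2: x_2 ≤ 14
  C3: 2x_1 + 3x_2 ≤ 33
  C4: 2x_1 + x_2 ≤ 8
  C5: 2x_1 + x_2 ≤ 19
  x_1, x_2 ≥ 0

Evaluate the objective at each vertex of the feasible region:
  z(0, 0) = 0
  z(4, 0) = -16  ←
  z(0, 8) = 16
The minimum is at x_1 = 4, x_2 = 0.

x_1 = 4, x_2 = 0, z = -16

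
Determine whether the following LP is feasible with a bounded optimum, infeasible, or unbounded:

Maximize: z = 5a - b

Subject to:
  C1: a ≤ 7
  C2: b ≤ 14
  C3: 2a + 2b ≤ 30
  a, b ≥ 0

Feasible with a bounded optimal solution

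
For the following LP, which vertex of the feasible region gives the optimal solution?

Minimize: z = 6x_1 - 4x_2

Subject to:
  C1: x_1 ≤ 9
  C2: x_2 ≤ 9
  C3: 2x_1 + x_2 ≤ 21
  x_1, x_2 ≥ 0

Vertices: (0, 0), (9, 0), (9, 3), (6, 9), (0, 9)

Evaluate the objective at each vertex of the feasible region:
  z(0, 0) = 0
  z(9, 0) = 54
  z(9, 3) = 42
  z(6, 9) = 0
  z(0, 9) = -36  ←
The minimum is at x_1 = 0, x_2 = 9.

(0, 9)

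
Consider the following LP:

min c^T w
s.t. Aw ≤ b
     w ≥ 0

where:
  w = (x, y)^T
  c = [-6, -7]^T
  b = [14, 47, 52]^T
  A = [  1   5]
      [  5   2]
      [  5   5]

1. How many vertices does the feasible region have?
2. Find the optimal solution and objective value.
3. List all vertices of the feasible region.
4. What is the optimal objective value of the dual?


1. 4
2. x = 9, y = 1, z = -61
3. (0, 0), (9.4, 0), (9, 1), (0, 2.8)
4. -61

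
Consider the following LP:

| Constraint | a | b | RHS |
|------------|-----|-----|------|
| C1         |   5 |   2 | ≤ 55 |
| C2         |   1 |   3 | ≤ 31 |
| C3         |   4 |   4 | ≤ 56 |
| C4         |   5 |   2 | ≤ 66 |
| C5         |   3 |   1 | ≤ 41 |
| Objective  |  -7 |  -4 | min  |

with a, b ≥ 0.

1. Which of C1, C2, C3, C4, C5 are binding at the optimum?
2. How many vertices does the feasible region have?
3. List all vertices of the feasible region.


1. C1, C3
2. 5
3. (0, 0), (11, 0), (9, 5), (5.5, 8.5), (0, 10.33)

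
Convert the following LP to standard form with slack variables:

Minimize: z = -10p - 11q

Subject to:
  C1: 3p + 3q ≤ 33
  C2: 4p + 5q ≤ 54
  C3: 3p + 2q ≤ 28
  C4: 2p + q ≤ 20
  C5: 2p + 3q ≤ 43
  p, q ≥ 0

min z = -10p - 11q

s.t.
  3p + 3q + s1 = 33
  4p + 5q + s2 = 54
  3p + 2q + s3 = 28
  2p + q + s4 = 20
  2p + 3q + s5 = 43
  p, q, s1, s2, s3, s4, s5 ≥ 0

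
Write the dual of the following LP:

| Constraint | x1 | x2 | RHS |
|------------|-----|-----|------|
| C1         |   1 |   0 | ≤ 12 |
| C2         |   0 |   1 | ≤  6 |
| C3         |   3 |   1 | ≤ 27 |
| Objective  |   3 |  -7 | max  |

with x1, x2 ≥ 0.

Primal max cᵀx s.t. Ax ≤ b, x ≥ 0  →  Dual min bᵀy s.t. Aᵀy ≥ c, y ≥ 0.

Minimize: z = 12y1 + 6y2 + 27y3

Subject to:
  y1 + 3y3 ≥ 3
  y2 + y3 ≥ -7
  y1, y2, y3 ≥ 0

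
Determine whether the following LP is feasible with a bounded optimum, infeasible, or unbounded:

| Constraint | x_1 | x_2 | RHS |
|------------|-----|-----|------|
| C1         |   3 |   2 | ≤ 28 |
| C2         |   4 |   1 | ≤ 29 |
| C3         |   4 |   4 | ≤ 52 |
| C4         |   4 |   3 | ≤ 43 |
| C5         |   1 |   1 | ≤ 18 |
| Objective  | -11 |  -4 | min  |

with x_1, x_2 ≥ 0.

Feasible with a bounded optimal solution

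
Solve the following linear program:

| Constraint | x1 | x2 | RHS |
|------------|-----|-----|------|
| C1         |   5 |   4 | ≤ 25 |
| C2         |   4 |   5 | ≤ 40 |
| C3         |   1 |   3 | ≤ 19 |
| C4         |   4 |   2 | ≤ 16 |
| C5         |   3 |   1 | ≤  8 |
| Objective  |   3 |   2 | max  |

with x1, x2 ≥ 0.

Evaluate the objective at each vertex of the feasible region:
  z(0, 0) = 0
  z(2.667, 0) = 8
  z(1, 5) = 13  ←
  z(0, 6.25) = 12.5
The maximum is at x1 = 1, x2 = 5.

x1 = 1, x2 = 5, z = 13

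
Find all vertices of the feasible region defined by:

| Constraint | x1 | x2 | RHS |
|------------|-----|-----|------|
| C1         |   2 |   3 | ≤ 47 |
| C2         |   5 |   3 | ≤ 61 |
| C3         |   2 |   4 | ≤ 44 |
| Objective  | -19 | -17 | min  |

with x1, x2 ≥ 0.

(0, 0), (12.2, 0), (8, 7), (0, 11)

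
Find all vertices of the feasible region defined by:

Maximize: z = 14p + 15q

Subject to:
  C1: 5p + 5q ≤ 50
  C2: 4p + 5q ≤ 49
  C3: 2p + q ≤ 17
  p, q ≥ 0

(0, 0), (8.5, 0), (7, 3), (1, 9), (0, 9.8)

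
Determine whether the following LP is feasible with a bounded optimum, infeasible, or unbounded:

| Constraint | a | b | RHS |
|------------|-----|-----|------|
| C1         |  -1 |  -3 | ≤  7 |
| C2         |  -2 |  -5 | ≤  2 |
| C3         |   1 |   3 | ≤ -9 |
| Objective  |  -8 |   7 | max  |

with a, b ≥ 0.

Infeasible (no feasible solution exists)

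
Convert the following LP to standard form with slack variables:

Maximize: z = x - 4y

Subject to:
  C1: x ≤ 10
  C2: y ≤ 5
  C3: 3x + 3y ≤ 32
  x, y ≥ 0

max z = x - 4y

s.t.
  x + s1 = 10
  y + s2 = 5
  3x + 3y + s3 = 32
  x, y, s1, s2, s3 ≥ 0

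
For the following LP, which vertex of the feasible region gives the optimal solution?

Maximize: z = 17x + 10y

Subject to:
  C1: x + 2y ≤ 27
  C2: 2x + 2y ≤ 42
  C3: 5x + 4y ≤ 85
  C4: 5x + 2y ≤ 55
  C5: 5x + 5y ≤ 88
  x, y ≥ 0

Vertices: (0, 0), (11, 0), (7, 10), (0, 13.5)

Evaluate the objective at each vertex of the feasible region:
  z(0, 0) = 0
  z(11, 0) = 187
  z(7, 10) = 219  ←
  z(0, 13.5) = 135
The maximum is at x = 7, y = 10.

(7, 10)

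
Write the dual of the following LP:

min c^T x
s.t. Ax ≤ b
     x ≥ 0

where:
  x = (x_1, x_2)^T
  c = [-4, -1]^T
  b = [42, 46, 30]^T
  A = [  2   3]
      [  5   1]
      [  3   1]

Primal min cᵀx s.t. Ax ≤ b, x ≥ 0  →  Dual max −bᵀy s.t. Aᵀy ≥ −c, y ≥ 0.

Maximize: z = -42y1 - 46y2 - 30y3

Subject to:
  2y1 + 5y2 + 3y3 ≥ 4
  3y1 + y2 + y3 ≥ 1
  y1, y2, y3 ≥ 0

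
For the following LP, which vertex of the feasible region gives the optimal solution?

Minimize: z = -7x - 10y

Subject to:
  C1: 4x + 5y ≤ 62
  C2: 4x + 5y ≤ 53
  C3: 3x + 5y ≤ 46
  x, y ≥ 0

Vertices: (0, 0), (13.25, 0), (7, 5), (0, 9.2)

Evaluate the objective at each vertex of the feasible region:
  z(0, 0) = 0
  z(13.25, 0) = -92.75
  z(7, 5) = -99  ←
  z(0, 9.2) = -92
The minimum is at x = 7, y = 5.

(7, 5)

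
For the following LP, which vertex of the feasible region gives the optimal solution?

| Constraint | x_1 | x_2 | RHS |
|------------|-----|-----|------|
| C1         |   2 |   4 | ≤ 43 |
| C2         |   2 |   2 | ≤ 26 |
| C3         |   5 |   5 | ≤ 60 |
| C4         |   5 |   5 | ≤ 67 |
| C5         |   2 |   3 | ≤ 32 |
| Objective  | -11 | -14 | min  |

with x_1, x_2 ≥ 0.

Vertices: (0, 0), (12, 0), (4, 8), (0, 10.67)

Evaluate the objective at each vertex of the feasible region:
  z(0, 0) = 0
  z(12, 0) = -132
  z(4, 8) = -156  ←
  z(0, 10.67) = -149.3
The minimum is at x_1 = 4, x_2 = 8.

(4, 8)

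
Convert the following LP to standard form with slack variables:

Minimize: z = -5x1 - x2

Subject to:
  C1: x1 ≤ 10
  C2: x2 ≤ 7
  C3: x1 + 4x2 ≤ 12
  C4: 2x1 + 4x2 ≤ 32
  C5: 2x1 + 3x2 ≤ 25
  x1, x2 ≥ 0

min z = -5x1 - x2

s.t.
  x1 + s1 = 10
  x2 + s2 = 7
  x1 + 4x2 + s3 = 12
  2x1 + 4x2 + s4 = 32
  2x1 + 3x2 + s5 = 25
  x1, x2, s1, s2, s3, s4, s5 ≥ 0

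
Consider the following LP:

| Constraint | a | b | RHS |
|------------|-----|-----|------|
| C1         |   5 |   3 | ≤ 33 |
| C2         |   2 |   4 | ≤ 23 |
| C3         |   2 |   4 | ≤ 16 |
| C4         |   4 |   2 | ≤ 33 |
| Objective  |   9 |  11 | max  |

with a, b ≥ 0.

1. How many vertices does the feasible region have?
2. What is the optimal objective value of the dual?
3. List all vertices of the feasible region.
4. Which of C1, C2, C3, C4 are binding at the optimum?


1. 4
2. 65
3. (0, 0), (6.6, 0), (6, 1), (0, 4)
4. C1, C3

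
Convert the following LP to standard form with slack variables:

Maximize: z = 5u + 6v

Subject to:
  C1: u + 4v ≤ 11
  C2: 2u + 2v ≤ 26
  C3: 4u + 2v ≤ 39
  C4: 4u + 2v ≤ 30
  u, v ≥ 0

max z = 5u + 6v

s.t.
  u + 4v + s1 = 11
  2u + 2v + s2 = 26
  4u + 2v + s3 = 39
  4u + 2v + s4 = 30
  u, v, s1, s2, s3, s4 ≥ 0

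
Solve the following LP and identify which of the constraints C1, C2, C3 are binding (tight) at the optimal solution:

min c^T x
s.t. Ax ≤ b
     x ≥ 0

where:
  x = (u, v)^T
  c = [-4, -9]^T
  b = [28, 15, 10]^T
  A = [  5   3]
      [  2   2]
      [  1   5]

At u = 5, v = 1, compute slack b - a·x for each constraint:
  C1: 28 − 28 = 0  (binding)
  C2: 15 − 12 = 3  (slack)
  C3: 10 − 10 = 0  (binding)

Optimal: u = 5, v = 1
Binding: C1, C3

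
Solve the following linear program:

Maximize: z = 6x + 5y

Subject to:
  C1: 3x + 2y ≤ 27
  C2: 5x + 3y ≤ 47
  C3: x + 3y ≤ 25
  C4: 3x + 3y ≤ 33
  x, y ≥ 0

Evaluate the objective at each vertex of the feasible region:
  z(0, 0) = 0
  z(9, 0) = 54
  z(5, 6) = 60  ←
  z(4, 7) = 59
  z(0, 8.333) = 41.67
The maximum is at x = 5, y = 6.

x = 5, y = 6, z = 60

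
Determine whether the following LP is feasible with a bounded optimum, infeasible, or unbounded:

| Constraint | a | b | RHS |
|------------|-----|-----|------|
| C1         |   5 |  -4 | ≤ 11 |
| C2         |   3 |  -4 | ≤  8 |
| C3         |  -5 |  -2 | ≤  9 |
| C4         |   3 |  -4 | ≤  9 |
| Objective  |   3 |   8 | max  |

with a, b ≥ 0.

Unbounded (objective can increase without bound)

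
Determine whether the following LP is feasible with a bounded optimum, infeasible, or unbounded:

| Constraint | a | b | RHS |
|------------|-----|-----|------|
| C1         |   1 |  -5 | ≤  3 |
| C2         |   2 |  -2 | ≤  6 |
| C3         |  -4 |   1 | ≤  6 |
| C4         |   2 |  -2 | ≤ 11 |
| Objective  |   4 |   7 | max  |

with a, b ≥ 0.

Unbounded (objective can increase without bound)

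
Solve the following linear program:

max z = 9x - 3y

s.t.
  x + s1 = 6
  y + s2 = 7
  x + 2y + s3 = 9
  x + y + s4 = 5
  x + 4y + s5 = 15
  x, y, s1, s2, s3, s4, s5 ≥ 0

Evaluate the objective at each vertex of the feasible region:
  z(0, 0) = 0
  z(5, 0) = 45  ←
  z(1.667, 3.333) = 5
  z(0, 3.75) = -11.25
The maximum is at x = 5, y = 0.

x = 5, y = 0, z = 45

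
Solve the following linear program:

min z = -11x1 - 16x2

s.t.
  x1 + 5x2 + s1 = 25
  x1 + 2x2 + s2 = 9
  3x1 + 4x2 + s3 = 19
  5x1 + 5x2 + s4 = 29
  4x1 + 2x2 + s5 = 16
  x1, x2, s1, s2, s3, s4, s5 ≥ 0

Evaluate the objective at each vertex of the feasible region:
  z(0, 0) = 0
  z(4, 0) = -44
  z(2.6, 2.8) = -73.4
  z(1, 4) = -75  ←
  z(0, 4.5) = -72
The minimum is at x1 = 1, x2 = 4.

x1 = 1, x2 = 4, z = -75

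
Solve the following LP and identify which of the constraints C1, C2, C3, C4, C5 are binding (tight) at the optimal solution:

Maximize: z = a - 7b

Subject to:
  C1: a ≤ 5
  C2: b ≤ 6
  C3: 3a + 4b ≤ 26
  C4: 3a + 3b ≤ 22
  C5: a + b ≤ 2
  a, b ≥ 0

At a = 2, b = 0, compute slack b - a·x for each constraint:
  C1: 5 − 2 = 3  (slack)
  C2: 6 − 0 = 6  (slack)
  C3: 26 − 6 = 20  (slack)
  C4: 22 − 6 = 16  (slack)
  C5: 2 − 2 = 0  (binding)

Optimal: a = 2, b = 0
Binding: C5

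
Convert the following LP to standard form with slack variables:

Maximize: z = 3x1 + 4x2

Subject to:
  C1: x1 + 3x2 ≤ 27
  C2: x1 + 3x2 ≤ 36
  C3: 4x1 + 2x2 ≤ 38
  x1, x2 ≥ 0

max z = 3x1 + 4x2

s.t.
  x1 + 3x2 + s1 = 27
  x1 + 3x2 + s2 = 36
  4x1 + 2x2 + s3 = 38
  x1, x2, s1, s2, s3 ≥ 0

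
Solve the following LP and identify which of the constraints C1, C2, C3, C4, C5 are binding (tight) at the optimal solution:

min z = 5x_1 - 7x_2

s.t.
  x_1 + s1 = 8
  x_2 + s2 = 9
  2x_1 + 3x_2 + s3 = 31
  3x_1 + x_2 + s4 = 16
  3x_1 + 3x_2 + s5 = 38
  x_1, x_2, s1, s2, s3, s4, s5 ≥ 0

At x_1 = 0, x_2 = 9, compute slack b - a·x for each constraint:
  C1: 8 − 0 = 8  (slack)
  C2: 9 − 9 = 0  (binding)
  C3: 31 − 27 = 4  (slack)
  C4: 16 − 9 = 7  (slack)
  C5: 38 − 27 = 11  (slack)

Optimal: x_1 = 0, x_2 = 9
Binding: C2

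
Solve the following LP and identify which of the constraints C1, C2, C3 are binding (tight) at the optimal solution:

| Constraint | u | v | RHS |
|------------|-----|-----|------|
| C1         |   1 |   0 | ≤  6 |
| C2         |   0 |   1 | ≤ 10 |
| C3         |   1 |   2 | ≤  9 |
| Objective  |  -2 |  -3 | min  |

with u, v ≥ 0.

At u = 6, v = 1.5, compute slack b - a·x for each constraint:
  C1: 6 − 6 = 0  (binding)
  C2: 10 − 1.5 = 8.5  (slack)
  C3: 9 − 9 = 0  (binding)

Optimal: u = 6, v = 1.5
Binding: C1, C3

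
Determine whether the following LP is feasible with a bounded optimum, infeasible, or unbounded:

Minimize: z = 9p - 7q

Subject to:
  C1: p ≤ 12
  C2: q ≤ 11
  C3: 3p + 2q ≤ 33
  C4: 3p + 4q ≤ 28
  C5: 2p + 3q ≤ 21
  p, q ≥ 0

Feasible with a bounded optimal solution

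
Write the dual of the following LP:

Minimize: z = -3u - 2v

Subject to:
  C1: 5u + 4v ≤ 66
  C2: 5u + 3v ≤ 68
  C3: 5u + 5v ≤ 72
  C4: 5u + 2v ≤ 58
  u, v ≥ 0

Primal min cᵀx s.t. Ax ≤ b, x ≥ 0  →  Dual max −bᵀy s.t. Aᵀy ≥ −c, y ≥ 0.

Maximize: z = -66y1 - 68y2 - 72y3 - 58y4

Subject to:
  5y1 + 5y2 + 5y3 + 5y4 ≥ 3
  4y1 + 3y2 + 5y3 + 2y4 ≥ 2
  y1, y2, y3, y4 ≥ 0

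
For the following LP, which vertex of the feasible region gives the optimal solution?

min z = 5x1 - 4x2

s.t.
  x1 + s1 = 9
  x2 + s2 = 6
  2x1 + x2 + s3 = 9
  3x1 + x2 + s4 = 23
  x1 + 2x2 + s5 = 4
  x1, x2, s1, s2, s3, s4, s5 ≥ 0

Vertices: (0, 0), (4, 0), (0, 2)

Evaluate the objective at each vertex of the feasible region:
  z(0, 0) = 0
  z(4, 0) = 20
  z(0, 2) = -8  ←
The minimum is at x1 = 0, x2 = 2.

(0, 2)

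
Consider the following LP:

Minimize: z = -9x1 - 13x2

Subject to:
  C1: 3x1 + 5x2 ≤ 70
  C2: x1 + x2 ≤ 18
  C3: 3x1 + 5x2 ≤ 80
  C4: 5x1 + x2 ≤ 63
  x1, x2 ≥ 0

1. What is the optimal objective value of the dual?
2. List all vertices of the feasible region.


1. -194
2. (0, 0), (12.6, 0), (11.25, 6.75), (10, 8), (0, 14)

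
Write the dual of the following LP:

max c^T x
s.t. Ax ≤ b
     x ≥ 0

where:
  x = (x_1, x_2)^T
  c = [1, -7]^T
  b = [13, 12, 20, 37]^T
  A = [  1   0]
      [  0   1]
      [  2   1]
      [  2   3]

Primal max cᵀx s.t. Ax ≤ b, x ≥ 0  →  Dual min bᵀy s.t. Aᵀy ≥ c, y ≥ 0.

Minimize: z = 13y1 + 12y2 + 20y3 + 37y4

Subject to:
  y1 + 2y3 + 2y4 ≥ 1
  y2 + y3 + 3y4 ≥ -7
  y1, y2, y3, y4 ≥ 0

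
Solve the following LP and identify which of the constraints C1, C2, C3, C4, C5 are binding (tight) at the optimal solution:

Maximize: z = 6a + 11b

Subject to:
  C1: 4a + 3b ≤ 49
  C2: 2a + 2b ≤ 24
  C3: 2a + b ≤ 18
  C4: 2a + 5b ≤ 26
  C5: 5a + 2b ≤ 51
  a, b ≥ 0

At a = 8, b = 2, compute slack b - a·x for each constraint:
  C1: 49 − 38 = 11  (slack)
  C2: 24 − 20 = 4  (slack)
  C3: 18 − 18 = 0  (binding)
  C4: 26 − 26 = 0  (binding)
  C5: 51 − 44 = 7  (slack)

Optimal: a = 8, b = 2
Binding: C3, C4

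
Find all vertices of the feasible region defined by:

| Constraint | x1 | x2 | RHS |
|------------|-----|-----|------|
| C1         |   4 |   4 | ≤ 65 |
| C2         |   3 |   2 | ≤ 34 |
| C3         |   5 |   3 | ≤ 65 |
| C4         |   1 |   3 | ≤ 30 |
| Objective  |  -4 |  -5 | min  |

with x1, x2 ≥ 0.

(0, 0), (11.33, 0), (6, 8), (0, 10)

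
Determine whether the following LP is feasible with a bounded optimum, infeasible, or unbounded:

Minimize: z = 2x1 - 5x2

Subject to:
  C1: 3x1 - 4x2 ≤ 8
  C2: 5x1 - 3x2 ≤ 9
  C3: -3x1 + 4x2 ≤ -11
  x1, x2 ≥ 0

Infeasible (no feasible solution exists)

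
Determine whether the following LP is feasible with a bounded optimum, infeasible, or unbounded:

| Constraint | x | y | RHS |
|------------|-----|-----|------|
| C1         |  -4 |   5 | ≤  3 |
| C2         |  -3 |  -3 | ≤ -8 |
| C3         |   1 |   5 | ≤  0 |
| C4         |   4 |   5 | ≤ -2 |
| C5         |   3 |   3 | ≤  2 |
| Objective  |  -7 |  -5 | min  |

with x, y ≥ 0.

Infeasible (no feasible solution exists)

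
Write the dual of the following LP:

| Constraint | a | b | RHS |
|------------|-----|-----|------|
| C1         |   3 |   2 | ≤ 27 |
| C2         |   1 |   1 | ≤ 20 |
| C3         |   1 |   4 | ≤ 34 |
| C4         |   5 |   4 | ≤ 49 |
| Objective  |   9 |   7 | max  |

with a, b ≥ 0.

Primal max cᵀx s.t. Ax ≤ b, x ≥ 0  →  Dual min bᵀy s.t. Aᵀy ≥ c, y ≥ 0.

Minimize: z = 27y1 + 20y2 + 34y3 + 49y4

Subject to:
  3y1 + y2 + y3 + 5y4 ≥ 9
  2y1 + y2 + 4y3 + 4y4 ≥ 7
  y1, y2, y3, y4 ≥ 0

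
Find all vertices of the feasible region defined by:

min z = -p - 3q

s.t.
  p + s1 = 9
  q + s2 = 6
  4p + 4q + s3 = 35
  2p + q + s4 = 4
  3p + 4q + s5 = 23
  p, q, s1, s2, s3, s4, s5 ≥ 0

(0, 0), (2, 0), (0, 4)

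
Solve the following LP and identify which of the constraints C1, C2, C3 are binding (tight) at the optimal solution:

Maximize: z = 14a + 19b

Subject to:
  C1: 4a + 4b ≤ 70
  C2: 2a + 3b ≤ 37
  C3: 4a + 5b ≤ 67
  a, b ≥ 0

At a = 8, b = 7, compute slack b - a·x for each constraint:
  C1: 70 − 60 = 10  (slack)
  C2: 37 − 37 = 0  (binding)
  C3: 67 − 67 = 0  (binding)

Optimal: a = 8, b = 7
Binding: C2, C3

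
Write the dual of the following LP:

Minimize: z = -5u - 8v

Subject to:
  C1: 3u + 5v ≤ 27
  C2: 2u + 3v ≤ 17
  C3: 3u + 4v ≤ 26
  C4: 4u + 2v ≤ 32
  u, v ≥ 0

Primal min cᵀx s.t. Ax ≤ b, x ≥ 0  →  Dual max −bᵀy s.t. Aᵀy ≥ −c, y ≥ 0.

Maximize: z = -27y1 - 17y2 - 26y3 - 32y4

Subject to:
  3y1 + 2y2 + 3y3 + 4y4 ≥ 5
  5y1 + 3y2 + 4y3 + 2y4 ≥ 8
  y1, y2, y3, y4 ≥ 0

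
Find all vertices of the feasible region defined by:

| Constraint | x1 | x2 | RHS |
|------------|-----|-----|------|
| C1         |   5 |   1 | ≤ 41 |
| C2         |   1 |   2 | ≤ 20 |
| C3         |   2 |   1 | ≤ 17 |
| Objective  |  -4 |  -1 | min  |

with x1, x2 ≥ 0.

(0, 0), (8.2, 0), (8, 1), (4.667, 7.667), (0, 10)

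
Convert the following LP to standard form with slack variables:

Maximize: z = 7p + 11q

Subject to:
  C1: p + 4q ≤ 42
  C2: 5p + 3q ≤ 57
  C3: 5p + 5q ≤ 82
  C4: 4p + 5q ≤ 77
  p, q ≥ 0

max z = 7p + 11q

s.t.
  p + 4q + s1 = 42
  5p + 3q + s2 = 57
  5p + 5q + s3 = 82
  4p + 5q + s4 = 77
  p, q, s1, s2, s3, s4 ≥ 0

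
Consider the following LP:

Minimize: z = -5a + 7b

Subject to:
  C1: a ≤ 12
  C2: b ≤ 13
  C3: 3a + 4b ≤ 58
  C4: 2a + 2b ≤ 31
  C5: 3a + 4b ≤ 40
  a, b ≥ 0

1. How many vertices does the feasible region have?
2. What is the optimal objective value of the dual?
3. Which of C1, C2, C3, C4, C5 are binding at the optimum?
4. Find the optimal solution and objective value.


1. 4
2. -60
3. C1
4. a = 12, b = 0, z = -60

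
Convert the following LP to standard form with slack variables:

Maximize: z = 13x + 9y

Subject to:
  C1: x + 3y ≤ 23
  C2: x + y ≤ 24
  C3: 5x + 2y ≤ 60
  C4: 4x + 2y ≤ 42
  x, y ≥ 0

max z = 13x + 9y

s.t.
  x + 3y + s1 = 23
  x + y + s2 = 24
  5x + 2y + s3 = 60
  4x + 2y + s4 = 42
  x, y, s1, s2, s3, s4 ≥ 0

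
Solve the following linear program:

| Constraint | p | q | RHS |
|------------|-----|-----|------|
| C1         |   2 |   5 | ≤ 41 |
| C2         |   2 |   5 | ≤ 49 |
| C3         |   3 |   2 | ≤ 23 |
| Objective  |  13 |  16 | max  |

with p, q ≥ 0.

Evaluate the objective at each vertex of the feasible region:
  z(0, 0) = 0
  z(7.667, 0) = 99.67
  z(3, 7) = 151  ←
  z(0, 8.2) = 131.2
The maximum is at p = 3, q = 7.

p = 3, q = 7, z = 151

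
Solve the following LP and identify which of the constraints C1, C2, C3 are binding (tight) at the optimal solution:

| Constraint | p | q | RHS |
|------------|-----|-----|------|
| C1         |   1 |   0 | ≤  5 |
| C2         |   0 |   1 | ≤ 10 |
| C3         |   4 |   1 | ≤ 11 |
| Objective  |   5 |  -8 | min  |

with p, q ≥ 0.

At p = 0, q = 10, compute slack b - a·x for each constraint:
  C1: 5 − 0 = 5  (slack)
  C2: 10 − 10 = 0  (binding)
  C3: 11 − 10 = 1  (slack)

Optimal: p = 0, q = 10
Binding: C2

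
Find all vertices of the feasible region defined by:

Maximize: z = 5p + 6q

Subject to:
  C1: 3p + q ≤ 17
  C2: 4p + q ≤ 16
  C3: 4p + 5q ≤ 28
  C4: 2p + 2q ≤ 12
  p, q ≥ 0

(0, 0), (4, 0), (3.333, 2.667), (2, 4), (0, 5.6)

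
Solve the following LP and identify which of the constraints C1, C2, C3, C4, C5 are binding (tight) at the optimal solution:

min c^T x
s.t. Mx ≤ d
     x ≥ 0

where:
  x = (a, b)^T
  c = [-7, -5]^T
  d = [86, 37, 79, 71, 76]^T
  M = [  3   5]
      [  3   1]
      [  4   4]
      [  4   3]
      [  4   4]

At a = 9, b = 10, compute slack b - a·x for each constraint:
  C1: 86 − 77 = 9  (slack)
  C2: 37 − 37 = 0  (binding)
  C3: 79 − 76 = 3  (slack)
  C4: 71 − 66 = 5  (slack)
  C5: 76 − 76 = 0  (binding)

Optimal: a = 9, b = 10
Binding: C2, C5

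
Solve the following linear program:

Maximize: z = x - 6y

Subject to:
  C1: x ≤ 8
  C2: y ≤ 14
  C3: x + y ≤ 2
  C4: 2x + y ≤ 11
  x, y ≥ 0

Evaluate the objective at each vertex of the feasible region:
  z(0, 0) = 0
  z(2, 0) = 2  ←
  z(0, 2) = -12
The maximum is at x = 2, y = 0.

x = 2, y = 0, z = 2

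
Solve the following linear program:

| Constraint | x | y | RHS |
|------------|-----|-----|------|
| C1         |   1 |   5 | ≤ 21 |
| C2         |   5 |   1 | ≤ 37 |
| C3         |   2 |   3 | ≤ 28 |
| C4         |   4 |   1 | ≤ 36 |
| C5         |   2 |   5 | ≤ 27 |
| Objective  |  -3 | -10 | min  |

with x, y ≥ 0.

Evaluate the objective at each vertex of the feasible region:
  z(0, 0) = 0
  z(7.4, 0) = -22.2
  z(6.87, 2.652) = -47.13
  z(6, 3) = -48  ←
  z(0, 4.2) = -42
The minimum is at x = 6, y = 3.

x = 6, y = 3, z = -48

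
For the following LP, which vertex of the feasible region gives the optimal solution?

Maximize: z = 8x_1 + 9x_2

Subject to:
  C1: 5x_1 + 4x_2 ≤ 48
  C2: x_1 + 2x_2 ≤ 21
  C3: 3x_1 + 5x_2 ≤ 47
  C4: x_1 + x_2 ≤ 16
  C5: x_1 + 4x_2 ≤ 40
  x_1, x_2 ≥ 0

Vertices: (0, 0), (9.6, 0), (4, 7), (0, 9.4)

Evaluate the objective at each vertex of the feasible region:
  z(0, 0) = 0
  z(9.6, 0) = 76.8
  z(4, 7) = 95  ←
  z(0, 9.4) = 84.6
The maximum is at x_1 = 4, x_2 = 7.

(4, 7)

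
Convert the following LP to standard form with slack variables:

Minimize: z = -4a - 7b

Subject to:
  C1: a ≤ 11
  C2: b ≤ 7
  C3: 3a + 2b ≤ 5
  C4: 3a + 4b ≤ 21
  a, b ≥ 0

min z = -4a - 7b

s.t.
  a + s1 = 11
  b + s2 = 7
  3a + 2b + s3 = 5
  3a + 4b + s4 = 21
  a, b, s1, s2, s3, s4 ≥ 0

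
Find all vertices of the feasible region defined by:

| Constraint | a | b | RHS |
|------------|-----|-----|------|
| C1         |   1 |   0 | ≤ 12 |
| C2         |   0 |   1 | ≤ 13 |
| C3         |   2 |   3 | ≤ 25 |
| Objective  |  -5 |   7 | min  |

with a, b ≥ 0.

(0, 0), (12, 0), (12, 0.3333), (0, 8.333)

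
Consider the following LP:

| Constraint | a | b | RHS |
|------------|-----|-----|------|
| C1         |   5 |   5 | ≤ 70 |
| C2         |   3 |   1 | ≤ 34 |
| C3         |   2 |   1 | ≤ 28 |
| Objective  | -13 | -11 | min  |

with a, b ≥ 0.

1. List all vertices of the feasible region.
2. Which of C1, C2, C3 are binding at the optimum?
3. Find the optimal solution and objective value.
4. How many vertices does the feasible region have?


1. (0, 0), (11.33, 0), (10, 4), (0, 14)
2. C1, C2
3. a = 10, b = 4, z = -174
4. 4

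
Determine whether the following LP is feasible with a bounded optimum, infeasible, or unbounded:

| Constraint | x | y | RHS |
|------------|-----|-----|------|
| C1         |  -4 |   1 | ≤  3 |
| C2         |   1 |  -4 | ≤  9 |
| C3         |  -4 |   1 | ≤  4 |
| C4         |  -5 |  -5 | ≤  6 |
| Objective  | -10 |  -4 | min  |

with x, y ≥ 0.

Unbounded (objective can decrease without bound)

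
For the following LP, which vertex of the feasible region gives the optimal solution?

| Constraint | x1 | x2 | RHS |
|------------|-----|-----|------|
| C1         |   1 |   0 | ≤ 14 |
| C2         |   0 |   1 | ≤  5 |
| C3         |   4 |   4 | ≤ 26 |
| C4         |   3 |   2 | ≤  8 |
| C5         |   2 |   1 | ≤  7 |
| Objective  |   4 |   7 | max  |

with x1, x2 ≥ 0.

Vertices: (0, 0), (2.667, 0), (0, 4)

Evaluate the objective at each vertex of the feasible region:
  z(0, 0) = 0
  z(2.667, 0) = 10.67
  z(0, 4) = 28  ←
The maximum is at x1 = 0, x2 = 4.

(0, 4)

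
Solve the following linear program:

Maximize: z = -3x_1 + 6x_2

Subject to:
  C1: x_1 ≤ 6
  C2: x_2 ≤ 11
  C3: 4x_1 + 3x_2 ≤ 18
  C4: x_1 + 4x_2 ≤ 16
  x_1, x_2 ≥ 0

Evaluate the objective at each vertex of the feasible region:
  z(0, 0) = 0
  z(4.5, 0) = -13.5
  z(1.846, 3.538) = 15.69
  z(0, 4) = 24  ←
The maximum is at x_1 = 0, x_2 = 4.

x_1 = 0, x_2 = 4, z = 24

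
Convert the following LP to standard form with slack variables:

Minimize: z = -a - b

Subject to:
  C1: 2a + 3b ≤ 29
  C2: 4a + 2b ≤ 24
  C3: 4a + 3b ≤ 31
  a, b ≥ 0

min z = -a - b

s.t.
  2a + 3b + s1 = 29
  4a + 2b + s2 = 24
  4a + 3b + s3 = 31
  a, b, s1, s2, s3 ≥ 0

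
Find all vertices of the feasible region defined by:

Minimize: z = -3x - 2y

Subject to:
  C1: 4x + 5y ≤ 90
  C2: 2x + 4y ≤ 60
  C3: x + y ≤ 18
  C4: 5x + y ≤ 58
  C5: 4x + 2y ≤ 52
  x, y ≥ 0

(0, 0), (11.6, 0), (10.67, 4.667), (8, 10), (6, 12), (0, 15)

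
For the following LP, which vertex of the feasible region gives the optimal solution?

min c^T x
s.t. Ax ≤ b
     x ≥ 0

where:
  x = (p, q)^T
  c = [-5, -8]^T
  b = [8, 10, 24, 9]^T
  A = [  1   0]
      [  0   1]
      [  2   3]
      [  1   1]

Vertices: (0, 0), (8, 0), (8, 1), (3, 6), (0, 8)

Evaluate the objective at each vertex of the feasible region:
  z(0, 0) = 0
  z(8, 0) = -40
  z(8, 1) = -48
  z(3, 6) = -63
  z(0, 8) = -64  ←
The minimum is at p = 0, q = 8.

(0, 8)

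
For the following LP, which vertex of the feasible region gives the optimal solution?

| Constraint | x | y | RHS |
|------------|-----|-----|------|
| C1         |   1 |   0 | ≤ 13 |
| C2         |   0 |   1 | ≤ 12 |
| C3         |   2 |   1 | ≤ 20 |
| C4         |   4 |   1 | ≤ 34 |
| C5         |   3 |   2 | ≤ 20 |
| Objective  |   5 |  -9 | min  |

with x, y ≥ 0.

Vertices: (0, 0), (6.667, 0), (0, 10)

Evaluate the objective at each vertex of the feasible region:
  z(0, 0) = 0
  z(6.667, 0) = 33.33
  z(0, 10) = -90  ←
The minimum is at x = 0, y = 10.

(0, 10)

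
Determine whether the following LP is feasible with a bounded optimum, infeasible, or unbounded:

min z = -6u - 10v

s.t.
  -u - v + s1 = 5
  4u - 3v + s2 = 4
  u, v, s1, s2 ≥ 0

Unbounded (objective can decrease without bound)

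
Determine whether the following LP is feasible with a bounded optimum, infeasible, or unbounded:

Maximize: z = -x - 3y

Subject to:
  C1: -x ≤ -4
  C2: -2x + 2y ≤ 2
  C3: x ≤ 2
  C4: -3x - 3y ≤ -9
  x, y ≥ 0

Infeasible (no feasible solution exists)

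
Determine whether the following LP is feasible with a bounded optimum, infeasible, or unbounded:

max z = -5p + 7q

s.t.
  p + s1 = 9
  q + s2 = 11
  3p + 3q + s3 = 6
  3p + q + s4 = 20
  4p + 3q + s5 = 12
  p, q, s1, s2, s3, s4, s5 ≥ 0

Feasible with a bounded optimal solution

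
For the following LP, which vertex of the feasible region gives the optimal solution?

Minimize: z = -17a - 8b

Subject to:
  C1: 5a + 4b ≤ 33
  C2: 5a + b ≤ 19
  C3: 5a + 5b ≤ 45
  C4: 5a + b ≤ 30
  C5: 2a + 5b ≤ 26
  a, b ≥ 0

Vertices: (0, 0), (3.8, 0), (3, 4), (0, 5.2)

Evaluate the objective at each vertex of the feasible region:
  z(0, 0) = 0
  z(3.8, 0) = -64.6
  z(3, 4) = -83  ←
  z(0, 5.2) = -41.6
The minimum is at a = 3, b = 4.

(3, 4)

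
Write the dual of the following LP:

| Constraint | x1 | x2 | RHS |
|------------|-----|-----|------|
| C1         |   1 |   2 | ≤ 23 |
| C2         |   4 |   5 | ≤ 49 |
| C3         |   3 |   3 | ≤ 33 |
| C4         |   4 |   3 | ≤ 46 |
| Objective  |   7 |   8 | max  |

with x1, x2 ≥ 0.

Primal max cᵀx s.t. Ax ≤ b, x ≥ 0  →  Dual min bᵀy s.t. Aᵀy ≥ c, y ≥ 0.

Minimize: z = 23y1 + 49y2 + 33y3 + 46y4

Subject to:
  y1 + 4y2 + 3y3 + 4y4 ≥ 7
  2y1 + 5y2 + 3y3 + 3y4 ≥ 8
  y1, y2, y3, y4 ≥ 0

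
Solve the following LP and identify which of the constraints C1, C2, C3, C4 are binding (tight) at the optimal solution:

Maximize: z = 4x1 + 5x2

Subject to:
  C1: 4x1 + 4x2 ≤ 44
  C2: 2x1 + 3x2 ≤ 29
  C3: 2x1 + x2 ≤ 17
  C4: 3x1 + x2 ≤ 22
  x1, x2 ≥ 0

At x1 = 4, x2 = 7, compute slack b - a·x for each constraint:
  C1: 44 − 44 = 0  (binding)
  C2: 29 − 29 = 0  (binding)
  C3: 17 − 15 = 2  (slack)
  C4: 22 − 19 = 3  (slack)

Optimal: x1 = 4, x2 = 7
Binding: C1, C2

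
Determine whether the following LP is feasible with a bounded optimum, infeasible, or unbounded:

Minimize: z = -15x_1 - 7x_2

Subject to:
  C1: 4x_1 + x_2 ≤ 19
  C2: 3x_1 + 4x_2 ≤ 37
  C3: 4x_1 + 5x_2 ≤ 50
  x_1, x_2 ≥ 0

Feasible with a bounded optimal solution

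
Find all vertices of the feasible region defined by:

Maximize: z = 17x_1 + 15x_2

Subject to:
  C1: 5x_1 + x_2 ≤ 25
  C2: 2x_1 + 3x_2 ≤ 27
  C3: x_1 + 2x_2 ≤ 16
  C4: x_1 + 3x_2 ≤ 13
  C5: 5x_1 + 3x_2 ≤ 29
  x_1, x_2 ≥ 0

(0, 0), (5, 0), (4.6, 2), (4, 3), (0, 4.333)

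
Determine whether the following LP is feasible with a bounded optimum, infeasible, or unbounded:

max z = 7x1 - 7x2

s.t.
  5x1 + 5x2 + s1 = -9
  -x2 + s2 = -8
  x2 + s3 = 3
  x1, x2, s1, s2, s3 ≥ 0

Infeasible (no feasible solution exists)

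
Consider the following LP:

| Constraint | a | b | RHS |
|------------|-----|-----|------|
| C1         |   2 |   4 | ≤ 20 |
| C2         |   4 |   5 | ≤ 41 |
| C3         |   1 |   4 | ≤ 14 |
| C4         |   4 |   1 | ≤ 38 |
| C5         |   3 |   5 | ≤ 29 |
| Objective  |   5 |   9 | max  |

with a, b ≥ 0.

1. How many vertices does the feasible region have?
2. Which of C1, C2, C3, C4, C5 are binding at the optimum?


1. 6
2. C1, C5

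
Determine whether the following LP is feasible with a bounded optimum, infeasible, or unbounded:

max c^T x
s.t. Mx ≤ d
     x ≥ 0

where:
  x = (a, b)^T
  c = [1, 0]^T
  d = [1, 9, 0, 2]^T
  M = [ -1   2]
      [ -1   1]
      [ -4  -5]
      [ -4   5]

Unbounded (objective can increase without bound)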